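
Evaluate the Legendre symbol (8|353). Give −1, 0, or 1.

1

Pull out 2^3: since 353 ≡ 1 (mod 8), (2/353) = +1, so (2/353)^3 = +1.
Reached (1/353) = 1. Collecting the sign flips along the way, the symbol is +1.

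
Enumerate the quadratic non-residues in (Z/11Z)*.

Square k = 1,…,5 (k and 11−k give the same square):
1²=1, 2²=4, 3²=9, 4²≡5, 5²≡3 (mod 11).
The residues are {1, 3, 4, 5, 9}; the non-residues are the remaining 5 nonzero classes.

2,6,7,8,10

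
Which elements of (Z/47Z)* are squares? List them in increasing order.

1, 2, 3, 4, 6, 7, 8, 9, 12, 14, 16, 17, 18, 21, 24, 25, 27, 28, 32, 34, 36, 37, 42

Square k = 1,…,23 (k and 47−k give the same square):
1²=1, 2²=4, 3²=9, 4²=16, 5²=25, 6²=36, 7²≡2, 8²≡17, 9²≡34, 10²≡6, 11²≡27, 12²≡3, 13²≡28, 14²≡8, 15²≡37, 16²≡21, 17²≡7, 18²≡42, 19²≡32, 20²≡24, 21²≡18, 22²≡14, 23²≡12 (mod 47).
So the quadratic residues mod 47 are {1, 2, 3, 4, 6, 7, 8, 9, 12, 14, 16, 17, 18, 21, 24, 25, 27, 28, 32, 34, 36, 37, 42}.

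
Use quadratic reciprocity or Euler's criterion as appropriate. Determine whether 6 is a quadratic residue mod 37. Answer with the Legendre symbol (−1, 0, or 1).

Euler's criterion: (6/37) ≡ 6^18 (mod 37).
6^2 ≡ 36 (mod 37)
6^4 ≡ 1 (mod 37)
6^8 ≡ 1 (mod 37)
6^16 ≡ 1 (mod 37)
6^18 = 6^(16+2) ≡ 36 (mod 37).
Result is 36 ≡ −1, so (6/37) = −1.

-1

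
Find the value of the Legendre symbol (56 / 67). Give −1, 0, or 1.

1

Euler's criterion: (56/67) ≡ 56^33 (mod 67).
56^2 ≡ 54 (mod 67)
56^4 ≡ 35 (mod 67)
56^8 ≡ 19 (mod 67)
56^16 ≡ 26 (mod 67)
56^32 ≡ 6 (mod 67)
56^33 = 56^(32+1) ≡ 1 (mod 67).
Result is 1, so (56/67) = 1.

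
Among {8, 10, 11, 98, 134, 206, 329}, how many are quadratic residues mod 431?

5

(8/431) = +1 → QR.
(10/431) = +1 → QR.
(11/431) = +1 → QR.
(98/431) = +1 → QR.
(134/431) = -1 → non-residue.
(206/431) = -1 → non-residue.
(329/431) = +1 → QR.
Total quadratic residues among the 7: 5.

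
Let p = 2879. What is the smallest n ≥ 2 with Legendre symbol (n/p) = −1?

(2/2879) = +1, so 2 is a residue.
(3/2879) = +1, so 3 is a residue.
(4/2879) = +1, so 4 is a residue.
(5/2879) = +1, so 5 is a residue.
(6/2879) = +1, so 6 is a residue.
(7/2879) = −1, so 7 is the smallest positive non-residue mod 2879.

7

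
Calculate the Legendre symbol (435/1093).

Reciprocity: 435 ≡ 3 and 1093 ≡ 1 (mod 4), so (435/1093) = +(1093/435).
Reduce top mod 435: now compute (223/435).
Reciprocity: 223 ≡ 3 and 435 ≡ 3 (mod 4), so (223/435) = −(435/223).
Reduce top mod 223: now compute (212/223).
Pull out 2^2: since 223 ≡ 7 (mod 8), (2/223) = +1, so (2/223)^2 = +1.
Reciprocity: 53 ≡ 1 and 223 ≡ 3 (mod 4), so (53/223) = +(223/53).
Reduce top mod 53: now compute (11/53).
Reciprocity: 11 ≡ 3 and 53 ≡ 1 (mod 4), so (11/53) = +(53/11).
Reduce top mod 11: now compute (9/11).
Reciprocity: 9 ≡ 1 and 11 ≡ 3 (mod 4), so (9/11) = +(11/9).
Reduce top mod 9: now compute (2/9).
Pull out 2: since 9 ≡ 1 (mod 8), (2/9) = +1.
Reached (1/9) = 1. Collecting the sign flips along the way, the symbol is -1.

-1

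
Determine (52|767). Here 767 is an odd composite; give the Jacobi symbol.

0

Pull out 2^2: since 767 ≡ 7 (mod 8), (2/767) = +1, so (2/767)^2 = +1.
Reciprocity: 13 ≡ 1 and 767 ≡ 3 (mod 4), so (13/767) = +(767/13).
Reduce top mod 13: now compute (0/13).
Top reduces to 0: gcd > 1, so the symbol is 0.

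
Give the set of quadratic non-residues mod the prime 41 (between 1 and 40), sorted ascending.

Square k = 1,…,20 (k and 41−k give the same square):
1²=1, 2²=4, 3²=9, 4²=16, 5²=25, 6²=36, 7²≡8, 8²≡23, 9²≡40, 10²≡18, 11²≡39, 12²≡21, 13²≡5, 14²≡32, 15²≡20, 16²≡10, 17²≡2, 18²≡37, 19²≡33, 20²≡31 (mod 41).
The residues are {1, 2, 4, 5, 8, 9, 10, 16, 18, 20, 21, 23, 25, 31, 32, 33, 36, 37, 39, 40}; the non-residues are the remaining 20 nonzero classes.

3, 6, 7, 11, 12, 13, 14, 15, 17, 19, 22, 24, 26, 27, 28, 29, 30, 34, 35, 38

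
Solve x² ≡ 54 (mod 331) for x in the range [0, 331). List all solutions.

Since 331 ≡ 3 (mod 4), a square root of 54 is 54^((331+1)/4) = 54^83 mod 331.
Repeated squaring: 54^2≡268, 54^4≡328, 54^8≡9, 54^16≡81, 54^32≡272, 54^64≡171 (mod 331).
54^83 = 54^(64+16+2+1) ≡ 58 (mod 331).
Check: 58² = 3364 ≡ 54 (mod 331). The two roots are 58 and 273.

58, 273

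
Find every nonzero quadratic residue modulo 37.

Square k = 1,…,18 (k and 37−k give the same square):
1²=1, 2²=4, 3²=9, 4²=16, 5²=25, 6²=36, 7²≡12, 8²≡27, 9²≡7, 10²≡26, 11²≡10, 12²≡33, 13²≡21, 14²≡11, 15²≡3, 16²≡34, 17²≡30, 18²≡28 (mod 37).
So the quadratic residues mod 37 are {1, 3, 4, 7, 9, 10, 11, 12, 16, 21, 25, 26, 27, 28, 30, 33, 34, 36}.

1 3 4 7 9 10 11 12 16 21 25 26 27 28 30 33 34 36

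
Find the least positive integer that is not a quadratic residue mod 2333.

2

(2/2333) = −1, so 2 is the smallest positive non-residue mod 2333.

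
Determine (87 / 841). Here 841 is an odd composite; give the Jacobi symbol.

0

Reciprocity: 87 ≡ 3 and 841 ≡ 1 (mod 4), so (87/841) = +(841/87).
Reduce top mod 87: now compute (58/87).
Pull out 2: since 87 ≡ 7 (mod 8), (2/87) = +1.
Reciprocity: 29 ≡ 1 and 87 ≡ 3 (mod 4), so (29/87) = +(87/29).
Reduce top mod 29: now compute (0/29).
Top reduces to 0: gcd > 1, so the symbol is 0.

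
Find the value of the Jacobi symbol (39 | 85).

Reciprocity: 39 ≡ 3 and 85 ≡ 1 (mod 4), so (39/85) = +(85/39).
Reduce top mod 39: now compute (7/39).
Reciprocity: 7 ≡ 3 and 39 ≡ 3 (mod 4), so (7/39) = −(39/7).
Reduce top mod 7: now compute (4/7).
Pull out 2^2: since 7 ≡ 7 (mod 8), (2/7) = +1, so (2/7)^2 = +1.
Reached (1/7) = 1. Collecting the sign flips along the way, the symbol is -1.

-1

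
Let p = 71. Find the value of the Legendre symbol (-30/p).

Euler's criterion: (-30/71) ≡ 41^35 (mod 71).
41^2 ≡ 48 (mod 71)
41^4 ≡ 32 (mod 71)
41^8 ≡ 30 (mod 71)
41^16 ≡ 48 (mod 71)
41^32 ≡ 32 (mod 71)
41^35 = 41^(32+2+1) ≡ 70 (mod 71).
Result is 70 ≡ −1, so (-30/71) = −1.

-1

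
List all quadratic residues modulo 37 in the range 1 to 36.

Square k = 1,…,18 (k and 37−k give the same square):
1²=1, 2²=4, 3²=9, 4²=16, 5²=25, 6²=36, 7²≡12, 8²≡27, 9²≡7, 10²≡26, 11²≡10, 12²≡33, 13²≡21, 14²≡11, 15²≡3, 16²≡34, 17²≡30, 18²≡28 (mod 37).
So the quadratic residues mod 37 are {1, 3, 4, 7, 9, 10, 11, 12, 16, 21, 25, 26, 27, 28, 30, 33, 34, 36}.

1 3 4 7 9 10 11 12 16 21 25 26 27 28 30 33 34 36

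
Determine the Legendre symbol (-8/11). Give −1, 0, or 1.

1

First reduce: -8 ≡ 3 (mod 11).
Reciprocity: 3 ≡ 3 and 11 ≡ 3 (mod 4), so (3/11) = −(11/3).
Reduce top mod 3: now compute (2/3).
Pull out 2: since 3 ≡ 3 (mod 8), (2/3) = -1.
Reached (1/3) = 1. Collecting the sign flips along the way, the symbol is +1.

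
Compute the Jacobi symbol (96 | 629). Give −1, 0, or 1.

1

Pull out 2^5: since 629 ≡ 5 (mod 8), (2/629) = -1, so (2/629)^5 = -1.
Reciprocity: 3 ≡ 3 and 629 ≡ 1 (mod 4), so (3/629) = +(629/3).
Reduce top mod 3: now compute (2/3).
Pull out 2: since 3 ≡ 3 (mod 8), (2/3) = -1.
Reached (1/3) = 1. Collecting the sign flips along the way, the symbol is +1.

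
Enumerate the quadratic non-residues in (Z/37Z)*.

2 5 6 8 13 14 15 17 18 19 20 22 23 24 29 31 32 35

Square k = 1,…,18 (k and 37−k give the same square):
1²=1, 2²=4, 3²=9, 4²=16, 5²=25, 6²=36, 7²≡12, 8²≡27, 9²≡7, 10²≡26, 11²≡10, 12²≡33, 13²≡21, 14²≡11, 15²≡3, 16²≡34, 17²≡30, 18²≡28 (mod 37).
The residues are {1, 3, 4, 7, 9, 10, 11, 12, 16, 21, 25, 26, 27, 28, 30, 33, 34, 36}; the non-residues are the remaining 18 nonzero classes.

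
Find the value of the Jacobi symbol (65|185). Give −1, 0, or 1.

Reciprocity: 65 ≡ 1 and 185 ≡ 1 (mod 4), so (65/185) = +(185/65).
Reduce top mod 65: now compute (55/65).
Reciprocity: 55 ≡ 3 and 65 ≡ 1 (mod 4), so (55/65) = +(65/55).
Reduce top mod 55: now compute (10/55).
Pull out 2: since 55 ≡ 7 (mod 8), (2/55) = +1.
Reciprocity: 5 ≡ 1 and 55 ≡ 3 (mod 4), so (5/55) = +(55/5).
Reduce top mod 5: now compute (0/5).
Top reduces to 0: gcd > 1, so the symbol is 0.

0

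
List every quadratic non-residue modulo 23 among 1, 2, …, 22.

Square k = 1,…,11 (k and 23−k give the same square):
1²=1, 2²=4, 3²=9, 4²=16, 5²≡2, 6²≡13, 7²≡3, 8²≡18, 9²≡12, 10²≡8, 11²≡6 (mod 23).
The residues are {1, 2, 3, 4, 6, 8, 9, 12, 13, 16, 18}; the non-residues are the remaining 11 nonzero classes.

5,7,10,11,14,15,17,19,20,21,22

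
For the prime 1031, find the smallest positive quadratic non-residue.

7

(2/1031) = +1, so 2 is a residue.
(3/1031) = +1, so 3 is a residue.
(4/1031) = +1, so 4 is a residue.
(5/1031) = +1, so 5 is a residue.
(6/1031) = +1, so 6 is a residue.
(7/1031) = −1, so 7 is the smallest positive non-residue mod 1031.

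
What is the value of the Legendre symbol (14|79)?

-1

Pull out 2: since 79 ≡ 7 (mod 8), (2/79) = +1.
Reciprocity: 7 ≡ 3 and 79 ≡ 3 (mod 4), so (7/79) = −(79/7).
Reduce top mod 7: now compute (2/7).
Pull out 2: since 7 ≡ 7 (mod 8), (2/7) = +1.
Reached (1/7) = 1. Collecting the sign flips along the way, the symbol is -1.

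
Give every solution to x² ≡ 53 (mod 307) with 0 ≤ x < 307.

93, 214

Since 307 ≡ 3 (mod 4), a square root of 53 is 53^((307+1)/4) = 53^77 mod 307.
Repeated squaring: 53^2≡46, 53^4≡274, 53^8≡168, 53^16≡287, 53^32≡93, 53^64≡53 (mod 307).
53^77 = 53^(64+8+4+1) ≡ 93 (mod 307).
Check: 93² = 8649 ≡ 53 (mod 307). The two roots are 93 and 214.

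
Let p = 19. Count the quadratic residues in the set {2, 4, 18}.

(2/19) = -1 → non-residue.
(4/19) = +1 → QR.
(18/19) = -1 → non-residue.
Total quadratic residues among the 3: 1.

1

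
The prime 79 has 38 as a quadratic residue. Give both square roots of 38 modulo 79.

14, 65

Since 79 ≡ 3 (mod 4), a square root of 38 is 38^((79+1)/4) = 38^20 mod 79.
Repeated squaring: 38^2≡22, 38^4≡10, 38^8≡21, 38^16≡46 (mod 79).
38^20 = 38^(16+4) ≡ 65 (mod 79).
Check: 65² = 4225 ≡ 38 (mod 79). The two roots are 14 and 65.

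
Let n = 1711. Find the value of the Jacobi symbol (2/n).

Pull out 2: since 1711 ≡ 7 (mod 8), (2/1711) = +1.
Reached (1/1711) = 1. Collecting the sign flips along the way, the symbol is +1.

1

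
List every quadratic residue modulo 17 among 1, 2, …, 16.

1, 2, 4, 8, 9, 13, 15, 16

Square k = 1,…,8 (k and 17−k give the same square):
1²=1, 2²=4, 3²=9, 4²=16, 5²≡8, 6²≡2, 7²≡15, 8²≡13 (mod 17).
So the quadratic residues mod 17 are {1, 2, 4, 8, 9, 13, 15, 16}.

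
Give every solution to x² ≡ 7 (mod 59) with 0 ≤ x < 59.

19, 40

Since 59 ≡ 3 (mod 4), a square root of 7 is 7^((59+1)/4) = 7^15 mod 59.
Repeated squaring: 7^2≡49, 7^4≡41, 7^8≡29 (mod 59).
7^15 = 7^(8+4+2+1) ≡ 19 (mod 59).
Check: 19² = 361 ≡ 7 (mod 59). The two roots are 19 and 40.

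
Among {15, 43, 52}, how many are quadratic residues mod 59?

(15/59) = +1 → QR.
(43/59) = -1 → non-residue.
(52/59) = -1 → non-residue.
Total quadratic residues among the 3: 1.

1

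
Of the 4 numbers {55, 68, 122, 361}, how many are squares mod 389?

4

(55/389) = +1 → QR.
(68/389) = +1 → QR.
(122/389) = +1 → QR.
(361/389) = +1 → QR.
Total quadratic residues among the 4: 4.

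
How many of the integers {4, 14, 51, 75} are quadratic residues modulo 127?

1

(4/127) = +1 → QR.
(14/127) = -1 → non-residue.
(51/127) = -1 → non-residue.
(75/127) = -1 → non-residue.
Total quadratic residues among the 4: 1.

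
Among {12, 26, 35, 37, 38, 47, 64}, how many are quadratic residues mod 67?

5

(12/67) = -1 → non-residue.
(26/67) = +1 → QR.
(35/67) = +1 → QR.
(37/67) = +1 → QR.
(38/67) = -1 → non-residue.
(47/67) = +1 → QR.
(64/67) = +1 → QR.
Total quadratic residues among the 7: 5.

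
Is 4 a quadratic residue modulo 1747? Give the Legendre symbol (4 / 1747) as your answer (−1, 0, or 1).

Pull out 2^2: since 1747 ≡ 3 (mod 8), (2/1747) = -1, so (2/1747)^2 = +1.
Reached (1/1747) = 1. Collecting the sign flips along the way, the symbol is +1.

1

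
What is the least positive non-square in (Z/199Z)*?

(2/199) = +1, so 2 is a residue.
(3/199) = −1, so 3 is the smallest positive non-residue mod 199.

3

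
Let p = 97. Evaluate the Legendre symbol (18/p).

Euler's criterion: (18/97) ≡ 18^48 (mod 97).
18^2 ≡ 33 (mod 97)
18^4 ≡ 22 (mod 97)
18^8 ≡ 96 (mod 97)
18^16 ≡ 1 (mod 97)
18^32 ≡ 1 (mod 97)
18^48 = 18^(32+16) ≡ 1 (mod 97).
Result is 1, so (18/97) = 1.

1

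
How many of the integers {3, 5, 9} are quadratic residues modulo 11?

(3/11) = +1 → QR.
(5/11) = +1 → QR.
(9/11) = +1 → QR.
Total quadratic residues among the 3: 3.

3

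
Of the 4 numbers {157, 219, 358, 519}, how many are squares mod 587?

(157/587) = -1 → non-residue.
(219/587) = +1 → QR.
(358/587) = -1 → non-residue.
(519/587) = -1 → non-residue.
Total quadratic residues among the 4: 1.

1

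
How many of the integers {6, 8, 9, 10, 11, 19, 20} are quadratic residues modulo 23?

3

(6/23) = +1 → QR.
(8/23) = +1 → QR.
(9/23) = +1 → QR.
(10/23) = -1 → non-residue.
(11/23) = -1 → non-residue.
(19/23) = -1 → non-residue.
(20/23) = -1 → non-residue.
Total quadratic residues among the 7: 3.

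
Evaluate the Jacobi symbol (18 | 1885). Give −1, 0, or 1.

-1

Pull out 2: since 1885 ≡ 5 (mod 8), (2/1885) = -1.
Reciprocity: 9 ≡ 1 and 1885 ≡ 1 (mod 4), so (9/1885) = +(1885/9).
Reduce top mod 9: now compute (4/9).
Pull out 2^2: since 9 ≡ 1 (mod 8), (2/9) = +1, so (2/9)^2 = +1.
Reached (1/9) = 1. Collecting the sign flips along the way, the symbol is -1.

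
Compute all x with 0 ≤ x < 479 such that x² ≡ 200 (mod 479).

46, 433

Since 479 ≡ 3 (mod 4), a square root of 200 is 200^((479+1)/4) = 200^120 mod 479.
Repeated squaring: 200^2≡243, 200^4≡132, 200^8≡180, 200^16≡307, 200^32≡365, 200^64≡63 (mod 479).
200^120 = 200^(64+32+16+8) ≡ 46 (mod 479).
Check: 46² = 2116 ≡ 200 (mod 479). The two roots are 46 and 433.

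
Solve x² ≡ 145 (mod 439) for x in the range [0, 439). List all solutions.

Since 439 ≡ 3 (mod 4), a square root of 145 is 145^((439+1)/4) = 145^110 mod 439.
Repeated squaring: 145^2≡392, 145^4≡14, 145^8≡196, 145^16≡223, 145^32≡122, 145^64≡397 (mod 439).
145^110 = 145^(64+32+8+4+2) ≡ 64 (mod 439).
Check: 64² = 4096 ≡ 145 (mod 439). The two roots are 64 and 375.

64, 375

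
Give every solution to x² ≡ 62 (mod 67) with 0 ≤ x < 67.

14, 53

Since 67 ≡ 3 (mod 4), a square root of 62 is 62^((67+1)/4) = 62^17 mod 67.
Repeated squaring: 62^2≡25, 62^4≡22, 62^8≡15, 62^16≡24 (mod 67).
62^17 = 62^(16+1) ≡ 14 (mod 67).
Check: 14² = 196 ≡ 62 (mod 67). The two roots are 14 and 53.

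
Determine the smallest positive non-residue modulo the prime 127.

(2/127) = +1, so 2 is a residue.
(3/127) = −1, so 3 is the smallest positive non-residue mod 127.

3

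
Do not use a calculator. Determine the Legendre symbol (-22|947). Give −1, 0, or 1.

-1

Euler's criterion: (-22/947) ≡ 925^473 (mod 947).
925^2 ≡ 484 (mod 947)
925^4 ≡ 347 (mod 947)
925^8 ≡ 140 (mod 947)
925^16 ≡ 660 (mod 947)
925^32 ≡ 927 (mod 947)
925^64 ≡ 400 (mod 947)
925^128 ≡ 904 (mod 947)
925^256 ≡ 902 (mod 947)
925^473 = 925^(256+128+64+16+8+1) ≡ 946 (mod 947).
Result is 946 ≡ −1, so (-22/947) = −1.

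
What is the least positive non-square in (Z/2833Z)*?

(2/2833) = +1, so 2 is a residue.
(3/2833) = +1, so 3 is a residue.
(4/2833) = +1, so 4 is a residue.
(5/2833) = −1, so 5 is the smallest positive non-residue mod 2833.

5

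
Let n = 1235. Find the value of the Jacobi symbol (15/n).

0

Reciprocity: 15 ≡ 3 and 1235 ≡ 3 (mod 4), so (15/1235) = −(1235/15).
Reduce top mod 15: now compute (5/15).
Reciprocity: 5 ≡ 1 and 15 ≡ 3 (mod 4), so (5/15) = +(15/5).
Reduce top mod 5: now compute (0/5).
Top reduces to 0: gcd > 1, so the symbol is 0.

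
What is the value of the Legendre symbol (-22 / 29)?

1

Euler's criterion: (-22/29) ≡ 7^14 (mod 29).
7^2 ≡ 20 (mod 29)
7^4 ≡ 23 (mod 29)
7^8 ≡ 7 (mod 29)
7^14 = 7^(8+4+2) ≡ 1 (mod 29).
Result is 1, so (-22/29) = 1.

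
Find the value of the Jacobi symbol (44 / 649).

0

Pull out 2^2: since 649 ≡ 1 (mod 8), (2/649) = +1, so (2/649)^2 = +1.
Reciprocity: 11 ≡ 3 and 649 ≡ 1 (mod 4), so (11/649) = +(649/11).
Reduce top mod 11: now compute (0/11).
Top reduces to 0: gcd > 1, so the symbol is 0.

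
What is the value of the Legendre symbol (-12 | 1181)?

-1

Euler's criterion: (-12/1181) ≡ 1169^590 (mod 1181).
1169^2 ≡ 144 (mod 1181)
1169^4 ≡ 659 (mod 1181)
1169^8 ≡ 854 (mod 1181)
1169^16 ≡ 639 (mod 1181)
1169^32 ≡ 876 (mod 1181)
1169^64 ≡ 907 (mod 1181)
1169^128 ≡ 673 (mod 1181)
1169^256 ≡ 606 (mod 1181)
1169^512 ≡ 1126 (mod 1181)
1169^590 = 1169^(512+64+8+4+2) ≡ 1180 (mod 1181).
Result is 1180 ≡ −1, so (-12/1181) = −1.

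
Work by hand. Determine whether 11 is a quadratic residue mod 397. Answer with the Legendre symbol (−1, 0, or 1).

Euler's criterion: (11/397) ≡ 11^198 (mod 397).
11^2 ≡ 121 (mod 397)
11^4 ≡ 349 (mod 397)
11^8 ≡ 319 (mod 397)
11^16 ≡ 129 (mod 397)
11^32 ≡ 364 (mod 397)
11^64 ≡ 295 (mod 397)
11^128 ≡ 82 (mod 397)
11^198 = 11^(128+64+4+2) ≡ 1 (mod 397).
Result is 1, so (11/397) = 1.

1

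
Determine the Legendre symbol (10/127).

Euler's criterion: (10/127) ≡ 10^63 (mod 127).
10^2 ≡ 100 (mod 127)
10^4 ≡ 94 (mod 127)
10^8 ≡ 73 (mod 127)
10^16 ≡ 122 (mod 127)
10^32 ≡ 25 (mod 127)
10^63 = 10^(32+16+8+4+2+1) ≡ 126 (mod 127).
Result is 126 ≡ −1, so (10/127) = −1.

-1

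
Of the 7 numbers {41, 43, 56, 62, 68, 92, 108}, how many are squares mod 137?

2

(41/137) = -1 → non-residue.
(43/137) = -1 → non-residue.
(56/137) = +1 → QR.
(62/137) = -1 → non-residue.
(68/137) = +1 → QR.
(92/137) = -1 → non-residue.
(108/137) = -1 → non-residue.
Total quadratic residues among the 7: 2.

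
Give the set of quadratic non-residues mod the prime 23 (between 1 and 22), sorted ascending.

Square k = 1,…,11 (k and 23−k give the same square):
1²=1, 2²=4, 3²=9, 4²=16, 5²≡2, 6²≡13, 7²≡3, 8²≡18, 9²≡12, 10²≡8, 11²≡6 (mod 23).
The residues are {1, 2, 3, 4, 6, 8, 9, 12, 13, 16, 18}; the non-residues are the remaining 11 nonzero classes.

5, 7, 10, 11, 14, 15, 17, 19, 20, 21, 22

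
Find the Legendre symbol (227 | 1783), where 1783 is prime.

Reciprocity: 227 ≡ 3 and 1783 ≡ 3 (mod 4), so (227/1783) = −(1783/227).
Reduce top mod 227: now compute (194/227).
Pull out 2: since 227 ≡ 3 (mod 8), (2/227) = -1.
Reciprocity: 97 ≡ 1 and 227 ≡ 3 (mod 4), so (97/227) = +(227/97).
Reduce top mod 97: now compute (33/97).
Reciprocity: 33 ≡ 1 and 97 ≡ 1 (mod 4), so (33/97) = +(97/33).
Reduce top mod 33: now compute (31/33).
Reciprocity: 31 ≡ 3 and 33 ≡ 1 (mod 4), so (31/33) = +(33/31).
Reduce top mod 31: now compute (2/31).
Pull out 2: since 31 ≡ 7 (mod 8), (2/31) = +1.
Reached (1/31) = 1. Collecting the sign flips along the way, the symbol is +1.

1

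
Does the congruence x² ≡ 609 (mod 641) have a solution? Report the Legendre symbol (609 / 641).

1

Reciprocity: 609 ≡ 1 and 641 ≡ 1 (mod 4), so (609/641) = +(641/609).
Reduce top mod 609: now compute (32/609).
Pull out 2^5: since 609 ≡ 1 (mod 8), (2/609) = +1, so (2/609)^5 = +1.
Reached (1/609) = 1. Collecting the sign flips along the way, the symbol is +1.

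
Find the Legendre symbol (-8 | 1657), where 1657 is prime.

1

First reduce: -8 ≡ 1649 (mod 1657).
Reciprocity: 1649 ≡ 1 and 1657 ≡ 1 (mod 4), so (1649/1657) = +(1657/1649).
Reduce top mod 1649: now compute (8/1649).
Pull out 2^3: since 1649 ≡ 1 (mod 8), (2/1649) = +1, so (2/1649)^3 = +1.
Reached (1/1649) = 1. Collecting the sign flips along the way, the symbol is +1.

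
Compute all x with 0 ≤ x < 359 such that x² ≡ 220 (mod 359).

Since 359 ≡ 3 (mod 4), a square root of 220 is 220^((359+1)/4) = 220^90 mod 359.
Repeated squaring: 220^2≡294, 220^4≡276, 220^8≡68, 220^16≡316, 220^32≡54, 220^64≡44 (mod 359).
220^90 = 220^(64+16+8+2) ≡ 94 (mod 359).
Check: 94² = 8836 ≡ 220 (mod 359). The two roots are 94 and 265.

94, 265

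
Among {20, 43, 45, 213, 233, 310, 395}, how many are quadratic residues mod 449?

3

(20/449) = +1 → QR.
(43/449) = -1 → non-residue.
(45/449) = +1 → QR.
(213/449) = +1 → QR.
(233/449) = -1 → non-residue.
(310/449) = -1 → non-residue.
(395/449) = -1 → non-residue.
Total quadratic residues among the 7: 3.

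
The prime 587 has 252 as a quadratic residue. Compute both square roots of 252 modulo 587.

182, 405

Since 587 ≡ 3 (mod 4), a square root of 252 is 252^((587+1)/4) = 252^147 mod 587.
Repeated squaring: 252^2≡108, 252^4≡511, 252^8≡493, 252^16≡31, 252^32≡374, 252^64≡170, 252^128≡137 (mod 587).
252^147 = 252^(128+16+2+1) ≡ 182 (mod 587).
Check: 182² = 33124 ≡ 252 (mod 587). The two roots are 182 and 405.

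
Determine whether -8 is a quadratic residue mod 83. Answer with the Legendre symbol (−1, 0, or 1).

Euler's criterion: (-8/83) ≡ 75^41 (mod 83).
75^2 ≡ 64 (mod 83)
75^4 ≡ 29 (mod 83)
75^8 ≡ 11 (mod 83)
75^16 ≡ 38 (mod 83)
75^32 ≡ 33 (mod 83)
75^41 = 75^(32+8+1) ≡ 1 (mod 83).
Result is 1, so (-8/83) = 1.

1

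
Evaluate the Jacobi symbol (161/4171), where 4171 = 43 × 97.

Reciprocity: 161 ≡ 1 and 4171 ≡ 3 (mod 4), so (161/4171) = +(4171/161).
Reduce top mod 161: now compute (146/161).
Pull out 2: since 161 ≡ 1 (mod 8), (2/161) = +1.
Reciprocity: 73 ≡ 1 and 161 ≡ 1 (mod 4), so (73/161) = +(161/73).
Reduce top mod 73: now compute (15/73).
Reciprocity: 15 ≡ 3 and 73 ≡ 1 (mod 4), so (15/73) = +(73/15).
Reduce top mod 15: now compute (13/15).
Reciprocity: 13 ≡ 1 and 15 ≡ 3 (mod 4), so (13/15) = +(15/13).
Reduce top mod 13: now compute (2/13).
Pull out 2: since 13 ≡ 5 (mod 8), (2/13) = -1.
Reached (1/13) = 1. Collecting the sign flips along the way, the symbol is -1.

-1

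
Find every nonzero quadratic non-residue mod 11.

Square k = 1,…,5 (k and 11−k give the same square):
1²=1, 2²=4, 3²=9, 4²≡5, 5²≡3 (mod 11).
The residues are {1, 3, 4, 5, 9}; the non-residues are the remaining 5 nonzero classes.

2,6,7,8,10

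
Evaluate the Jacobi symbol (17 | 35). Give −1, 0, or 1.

Reciprocity: 17 ≡ 1 and 35 ≡ 3 (mod 4), so (17/35) = +(35/17).
Reduce top mod 17: now compute (1/17).
Reached (1/17) = 1. Collecting the sign flips along the way, the symbol is +1.

1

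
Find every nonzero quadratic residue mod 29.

1 4 5 6 7 9 13 16 20 22 23 24 25 28

Square k = 1,…,14 (k and 29−k give the same square):
1²=1, 2²=4, 3²=9, 4²=16, 5²=25, 6²≡7, 7²≡20, 8²≡6, 9²≡23, 10²≡13, 11²≡5, 12²≡28, 13²≡24, 14²≡22 (mod 29).
So the quadratic residues mod 29 are {1, 4, 5, 6, 7, 9, 13, 16, 20, 22, 23, 24, 25, 28}.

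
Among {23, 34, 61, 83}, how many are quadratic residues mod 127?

2

(23/127) = -1 → non-residue.
(34/127) = +1 → QR.
(61/127) = +1 → QR.
(83/127) = -1 → non-residue.
Total quadratic residues among the 4: 2.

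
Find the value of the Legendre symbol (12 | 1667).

Pull out 2^2: since 1667 ≡ 3 (mod 8), (2/1667) = -1, so (2/1667)^2 = +1.
Reciprocity: 3 ≡ 3 and 1667 ≡ 3 (mod 4), so (3/1667) = −(1667/3).
Reduce top mod 3: now compute (2/3).
Pull out 2: since 3 ≡ 3 (mod 8), (2/3) = -1.
Reached (1/3) = 1. Collecting the sign flips along the way, the symbol is +1.

1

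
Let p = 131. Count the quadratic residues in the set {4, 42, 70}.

(4/131) = +1 → QR.
(42/131) = -1 → non-residue.
(70/131) = -1 → non-residue.
Total quadratic residues among the 3: 1.

1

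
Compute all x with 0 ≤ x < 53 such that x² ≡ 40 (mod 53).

53 ≡ 1 (mod 4), so we find a root by search.
Trying successive values, 26² = 676 ≡ 40 (mod 53). The other root is 53 − 26 = 27.

26, 27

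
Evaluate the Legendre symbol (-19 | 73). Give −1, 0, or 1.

First reduce: -19 ≡ 54 (mod 73).
Pull out 2: since 73 ≡ 1 (mod 8), (2/73) = +1.
Reciprocity: 27 ≡ 3 and 73 ≡ 1 (mod 4), so (27/73) = +(73/27).
Reduce top mod 27: now compute (19/27).
Reciprocity: 19 ≡ 3 and 27 ≡ 3 (mod 4), so (19/27) = −(27/19).
Reduce top mod 19: now compute (8/19).
Pull out 2^3: since 19 ≡ 3 (mod 8), (2/19) = -1, so (2/19)^3 = -1.
Reached (1/19) = 1. Collecting the sign flips along the way, the symbol is +1.

1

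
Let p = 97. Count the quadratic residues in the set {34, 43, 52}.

1

(34/97) = -1 → non-residue.
(43/97) = +1 → QR.
(52/97) = -1 → non-residue.
Total quadratic residues among the 3: 1.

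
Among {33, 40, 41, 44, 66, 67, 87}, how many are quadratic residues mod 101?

(33/101) = +1 → QR.
(40/101) = -1 → non-residue.
(41/101) = -1 → non-residue.
(44/101) = -1 → non-residue.
(66/101) = -1 → non-residue.
(67/101) = -1 → non-residue.
(87/101) = +1 → QR.
Total quadratic residues among the 7: 2.

2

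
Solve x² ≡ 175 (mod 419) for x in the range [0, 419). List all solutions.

151, 268

Since 419 ≡ 3 (mod 4), a square root of 175 is 175^((419+1)/4) = 175^105 mod 419.
Repeated squaring: 175^2≡38, 175^4≡187, 175^8≡192, 175^16≡411, 175^32≡64, 175^64≡325 (mod 419).
175^105 = 175^(64+32+8+1) ≡ 151 (mod 419).
Check: 151² = 22801 ≡ 175 (mod 419). The two roots are 151 and 268.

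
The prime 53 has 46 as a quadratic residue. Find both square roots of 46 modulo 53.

24, 29

53 ≡ 1 (mod 4), so we find a root by search.
Trying successive values, 24² = 576 ≡ 46 (mod 53). The other root is 53 − 24 = 29.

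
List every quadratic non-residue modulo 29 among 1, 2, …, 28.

Square k = 1,…,14 (k and 29−k give the same square):
1²=1, 2²=4, 3²=9, 4²=16, 5²=25, 6²≡7, 7²≡20, 8²≡6, 9²≡23, 10²≡13, 11²≡5, 12²≡28, 13²≡24, 14²≡22 (mod 29).
The residues are {1, 4, 5, 6, 7, 9, 13, 16, 20, 22, 23, 24, 25, 28}; the non-residues are the remaining 14 nonzero classes.

2,3,8,10,11,12,14,15,17,18,19,21,26,27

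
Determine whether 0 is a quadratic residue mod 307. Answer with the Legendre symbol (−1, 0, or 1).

0

Top reduces to 0: gcd > 1, so the symbol is 0.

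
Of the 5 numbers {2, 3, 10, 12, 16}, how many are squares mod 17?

2

(2/17) = +1 → QR.
(3/17) = -1 → non-residue.
(10/17) = -1 → non-residue.
(12/17) = -1 → non-residue.
(16/17) = +1 → QR.
Total quadratic residues among the 5: 2.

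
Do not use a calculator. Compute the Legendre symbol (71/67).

First reduce: 71 ≡ 4 (mod 67).
Pull out 2^2: since 67 ≡ 3 (mod 8), (2/67) = -1, so (2/67)^2 = +1.
Reached (1/67) = 1. Collecting the sign flips along the way, the symbol is +1.

1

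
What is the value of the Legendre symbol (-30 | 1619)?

1

First reduce: -30 ≡ 1589 (mod 1619).
Reciprocity: 1589 ≡ 1 and 1619 ≡ 3 (mod 4), so (1589/1619) = +(1619/1589).
Reduce top mod 1589: now compute (30/1589).
Pull out 2: since 1589 ≡ 5 (mod 8), (2/1589) = -1.
Reciprocity: 15 ≡ 3 and 1589 ≡ 1 (mod 4), so (15/1589) = +(1589/15).
Reduce top mod 15: now compute (14/15).
Pull out 2: since 15 ≡ 7 (mod 8), (2/15) = +1.
Reciprocity: 7 ≡ 3 and 15 ≡ 3 (mod 4), so (7/15) = −(15/7).
Reduce top mod 7: now compute (1/7).
Reached (1/7) = 1. Collecting the sign flips along the way, the symbol is +1.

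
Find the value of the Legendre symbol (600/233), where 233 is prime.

-1

First reduce: 600 ≡ 134 (mod 233).
Pull out 2: since 233 ≡ 1 (mod 8), (2/233) = +1.
Reciprocity: 67 ≡ 3 and 233 ≡ 1 (mod 4), so (67/233) = +(233/67).
Reduce top mod 67: now compute (32/67).
Pull out 2^5: since 67 ≡ 3 (mod 8), (2/67) = -1, so (2/67)^5 = -1.
Reached (1/67) = 1. Collecting the sign flips along the way, the symbol is -1.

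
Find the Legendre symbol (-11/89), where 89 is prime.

1

Euler's criterion: (-11/89) ≡ 78^44 (mod 89).
78^2 ≡ 32 (mod 89)
78^4 ≡ 45 (mod 89)
78^8 ≡ 67 (mod 89)
78^16 ≡ 39 (mod 89)
78^32 ≡ 8 (mod 89)
78^44 = 78^(32+8+4) ≡ 1 (mod 89).
Result is 1, so (-11/89) = 1.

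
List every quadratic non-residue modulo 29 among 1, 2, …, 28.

Square k = 1,…,14 (k and 29−k give the same square):
1²=1, 2²=4, 3²=9, 4²=16, 5²=25, 6²≡7, 7²≡20, 8²≡6, 9²≡23, 10²≡13, 11²≡5, 12²≡28, 13²≡24, 14²≡22 (mod 29).
The residues are {1, 4, 5, 6, 7, 9, 13, 16, 20, 22, 23, 24, 25, 28}; the non-residues are the remaining 14 nonzero classes.

2, 3, 8, 10, 11, 12, 14, 15, 17, 18, 19, 21, 26, 27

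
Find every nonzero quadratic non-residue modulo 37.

Square k = 1,…,18 (k and 37−k give the same square):
1²=1, 2²=4, 3²=9, 4²=16, 5²=25, 6²=36, 7²≡12, 8²≡27, 9²≡7, 10²≡26, 11²≡10, 12²≡33, 13²≡21, 14²≡11, 15²≡3, 16²≡34, 17²≡30, 18²≡28 (mod 37).
The residues are {1, 3, 4, 7, 9, 10, 11, 12, 16, 21, 25, 26, 27, 28, 30, 33, 34, 36}; the non-residues are the remaining 18 nonzero classes.

2, 5, 6, 8, 13, 14, 15, 17, 18, 19, 20, 22, 23, 24, 29, 31, 32, 35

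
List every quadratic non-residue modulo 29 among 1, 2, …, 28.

Square k = 1,…,14 (k and 29−k give the same square):
1²=1, 2²=4, 3²=9, 4²=16, 5²=25, 6²≡7, 7²≡20, 8²≡6, 9²≡23, 10²≡13, 11²≡5, 12²≡28, 13²≡24, 14²≡22 (mod 29).
The residues are {1, 4, 5, 6, 7, 9, 13, 16, 20, 22, 23, 24, 25, 28}; the non-residues are the remaining 14 nonzero classes.

2,3,8,10,11,12,14,15,17,18,19,21,26,27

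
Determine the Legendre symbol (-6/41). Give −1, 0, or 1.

First reduce: -6 ≡ 35 (mod 41).
Reciprocity: 35 ≡ 3 and 41 ≡ 1 (mod 4), so (35/41) = +(41/35).
Reduce top mod 35: now compute (6/35).
Pull out 2: since 35 ≡ 3 (mod 8), (2/35) = -1.
Reciprocity: 3 ≡ 3 and 35 ≡ 3 (mod 4), so (3/35) = −(35/3).
Reduce top mod 3: now compute (2/3).
Pull out 2: since 3 ≡ 3 (mod 8), (2/3) = -1.
Reached (1/3) = 1. Collecting the sign flips along the way, the symbol is -1.

-1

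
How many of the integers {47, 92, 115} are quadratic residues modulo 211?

1

(47/211) = +1 → QR.
(92/211) = -1 → non-residue.
(115/211) = -1 → non-residue.
Total quadratic residues among the 3: 1.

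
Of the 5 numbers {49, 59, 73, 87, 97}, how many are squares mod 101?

(49/101) = +1 → QR.
(59/101) = -1 → non-residue.
(73/101) = -1 → non-residue.
(87/101) = +1 → QR.
(97/101) = +1 → QR.
Total quadratic residues among the 5: 3.

3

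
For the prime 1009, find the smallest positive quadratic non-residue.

11

(2/1009) = +1, so 2 is a residue.
(3/1009) = +1, so 3 is a residue.
(4/1009) = +1, so 4 is a residue.
(5/1009) = +1, so 5 is a residue.
(6/1009) = +1, so 6 is a residue.
(7/1009) = +1, so 7 is a residue.
(8/1009) = +1, so 8 is a residue.
(9/1009) = +1, so 9 is a residue.
(10/1009) = +1, so 10 is a residue.
(11/1009) = −1, so 11 is the smallest positive non-residue mod 1009.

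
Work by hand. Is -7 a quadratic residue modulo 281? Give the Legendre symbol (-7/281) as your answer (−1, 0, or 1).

1

Euler's criterion: (-7/281) ≡ 274^140 (mod 281).
274^2 ≡ 49 (mod 281)
274^4 ≡ 153 (mod 281)
274^8 ≡ 86 (mod 281)
274^16 ≡ 90 (mod 281)
274^32 ≡ 232 (mod 281)
274^64 ≡ 153 (mod 281)
274^128 ≡ 86 (mod 281)
274^140 = 274^(128+8+4) ≡ 1 (mod 281).
Result is 1, so (-7/281) = 1.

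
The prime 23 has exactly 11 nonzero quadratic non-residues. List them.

Square k = 1,…,11 (k and 23−k give the same square):
1²=1, 2²=4, 3²=9, 4²=16, 5²≡2, 6²≡13, 7²≡3, 8²≡18, 9²≡12, 10²≡8, 11²≡6 (mod 23).
The residues are {1, 2, 3, 4, 6, 8, 9, 12, 13, 16, 18}; the non-residues are the remaining 11 nonzero classes.

5, 7, 10, 11, 14, 15, 17, 19, 20, 21, 22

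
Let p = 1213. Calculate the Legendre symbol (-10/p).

First reduce: -10 ≡ 1203 (mod 1213).
Reciprocity: 1203 ≡ 3 and 1213 ≡ 1 (mod 4), so (1203/1213) = +(1213/1203).
Reduce top mod 1203: now compute (10/1203).
Pull out 2: since 1203 ≡ 3 (mod 8), (2/1203) = -1.
Reciprocity: 5 ≡ 1 and 1203 ≡ 3 (mod 4), so (5/1203) = +(1203/5).
Reduce top mod 5: now compute (3/5).
Reciprocity: 3 ≡ 3 and 5 ≡ 1 (mod 4), so (3/5) = +(5/3).
Reduce top mod 3: now compute (2/3).
Pull out 2: since 3 ≡ 3 (mod 8), (2/3) = -1.
Reached (1/3) = 1. Collecting the sign flips along the way, the symbol is +1.

1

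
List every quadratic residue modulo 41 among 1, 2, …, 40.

Square k = 1,…,20 (k and 41−k give the same square):
1²=1, 2²=4, 3²=9, 4²=16, 5²=25, 6²=36, 7²≡8, 8²≡23, 9²≡40, 10²≡18, 11²≡39, 12²≡21, 13²≡5, 14²≡32, 15²≡20, 16²≡10, 17²≡2, 18²≡37, 19²≡33, 20²≡31 (mod 41).
So the quadratic residues mod 41 are {1, 2, 4, 5, 8, 9, 10, 16, 18, 20, 21, 23, 25, 31, 32, 33, 36, 37, 39, 40}.

1, 2, 4, 5, 8, 9, 10, 16, 18, 20, 21, 23, 25, 31, 32, 33, 36, 37, 39, 40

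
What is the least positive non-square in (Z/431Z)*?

(2/431) = +1, so 2 is a residue.
(3/431) = +1, so 3 is a residue.
(4/431) = +1, so 4 is a residue.
(5/431) = +1, so 5 is a residue.
(6/431) = +1, so 6 is a residue.
(7/431) = −1, so 7 is the smallest positive non-residue mod 431.

7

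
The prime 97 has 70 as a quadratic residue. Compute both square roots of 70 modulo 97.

19, 78

97 ≡ 1 (mod 4), so we find a root by search.
Trying successive values, 19² = 361 ≡ 70 (mod 97). The other root is 97 − 19 = 78.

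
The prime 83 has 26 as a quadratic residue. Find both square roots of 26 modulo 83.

21, 62

Since 83 ≡ 3 (mod 4), a square root of 26 is 26^((83+1)/4) = 26^21 mod 83.
Repeated squaring: 26^2≡12, 26^4≡61, 26^8≡69, 26^16≡30 (mod 83).
26^21 = 26^(16+4+1) ≡ 21 (mod 83).
Check: 21² = 441 ≡ 26 (mod 83). The two roots are 21 and 62.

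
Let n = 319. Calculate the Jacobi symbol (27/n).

-1

Reciprocity: 27 ≡ 3 and 319 ≡ 3 (mod 4), so (27/319) = −(319/27).
Reduce top mod 27: now compute (22/27).
Pull out 2: since 27 ≡ 3 (mod 8), (2/27) = -1.
Reciprocity: 11 ≡ 3 and 27 ≡ 3 (mod 4), so (11/27) = −(27/11).
Reduce top mod 11: now compute (5/11).
Reciprocity: 5 ≡ 1 and 11 ≡ 3 (mod 4), so (5/11) = +(11/5).
Reduce top mod 5: now compute (1/5).
Reached (1/5) = 1. Collecting the sign flips along the way, the symbol is -1.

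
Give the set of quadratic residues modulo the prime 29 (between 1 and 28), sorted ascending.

1, 4, 5, 6, 7, 9, 13, 16, 20, 22, 23, 24, 25, 28

Square k = 1,…,14 (k and 29−k give the same square):
1²=1, 2²=4, 3²=9, 4²=16, 5²=25, 6²≡7, 7²≡20, 8²≡6, 9²≡23, 10²≡13, 11²≡5, 12²≡28, 13²≡24, 14²≡22 (mod 29).
So the quadratic residues mod 29 are {1, 4, 5, 6, 7, 9, 13, 16, 20, 22, 23, 24, 25, 28}.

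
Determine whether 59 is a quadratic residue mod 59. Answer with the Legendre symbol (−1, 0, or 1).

0

First reduce: 59 ≡ 0 (mod 59).
Top reduces to 0: gcd > 1, so the symbol is 0.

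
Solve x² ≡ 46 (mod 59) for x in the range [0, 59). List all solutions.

20, 39

Since 59 ≡ 3 (mod 4), a square root of 46 is 46^((59+1)/4) = 46^15 mod 59.
Repeated squaring: 46^2≡51, 46^4≡5, 46^8≡25 (mod 59).
46^15 = 46^(8+4+2+1) ≡ 20 (mod 59).
Check: 20² = 400 ≡ 46 (mod 59). The two roots are 20 and 39.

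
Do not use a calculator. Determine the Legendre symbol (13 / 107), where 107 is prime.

Euler's criterion: (13/107) ≡ 13^53 (mod 107).
13^2 ≡ 62 (mod 107)
13^4 ≡ 99 (mod 107)
13^8 ≡ 64 (mod 107)
13^16 ≡ 30 (mod 107)
13^32 ≡ 44 (mod 107)
13^53 = 13^(32+16+4+1) ≡ 1 (mod 107).
Result is 1, so (13/107) = 1.

1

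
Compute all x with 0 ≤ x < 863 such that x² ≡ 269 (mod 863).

61, 802

Since 863 ≡ 3 (mod 4), a square root of 269 is 269^((863+1)/4) = 269^216 mod 863.
Repeated squaring: 269^2≡732, 269^4≡764, 269^8≡308, 269^16≡797, 269^32≡41, 269^64≡818, 269^128≡299 (mod 863).
269^216 = 269^(128+64+16+8) ≡ 61 (mod 863).
Check: 61² = 3721 ≡ 269 (mod 863). The two roots are 61 and 802.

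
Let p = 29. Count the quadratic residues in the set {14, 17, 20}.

1

(14/29) = -1 → non-residue.
(17/29) = -1 → non-residue.
(20/29) = +1 → QR.
Total quadratic residues among the 3: 1.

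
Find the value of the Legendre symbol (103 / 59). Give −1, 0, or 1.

-1

Euler's criterion: (103/59) ≡ 44^29 (mod 59).
44^2 ≡ 48 (mod 59)
44^4 ≡ 3 (mod 59)
44^8 ≡ 9 (mod 59)
44^16 ≡ 22 (mod 59)
44^29 = 44^(16+8+4+1) ≡ 58 (mod 59).
Result is 58 ≡ −1, so (103/59) = −1.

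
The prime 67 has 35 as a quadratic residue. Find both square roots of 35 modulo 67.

Since 67 ≡ 3 (mod 4), a square root of 35 is 35^((67+1)/4) = 35^17 mod 67.
Repeated squaring: 35^2≡19, 35^4≡26, 35^8≡6, 35^16≡36 (mod 67).
35^17 = 35^(16+1) ≡ 54 (mod 67).
Check: 54² = 2916 ≡ 35 (mod 67). The two roots are 13 and 54.

13, 54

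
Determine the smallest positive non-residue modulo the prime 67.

(2/67) = −1, so 2 is the smallest positive non-residue mod 67.

2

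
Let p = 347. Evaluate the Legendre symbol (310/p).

1

Euler's criterion: (310/347) ≡ 310^173 (mod 347).
310^2 ≡ 328 (mod 347)
310^4 ≡ 14 (mod 347)
310^8 ≡ 196 (mod 347)
310^16 ≡ 246 (mod 347)
310^32 ≡ 138 (mod 347)
310^64 ≡ 306 (mod 347)
310^128 ≡ 293 (mod 347)
310^173 = 310^(128+32+8+4+1) ≡ 1 (mod 347).
Result is 1, so (310/347) = 1.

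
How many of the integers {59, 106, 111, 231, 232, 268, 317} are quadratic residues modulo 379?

3

(59/379) = -1 → non-residue.
(106/379) = +1 → QR.
(111/379) = -1 → non-residue.
(231/379) = -1 → non-residue.
(232/379) = +1 → QR.
(268/379) = +1 → QR.
(317/379) = -1 → non-residue.
Total quadratic residues among the 7: 3.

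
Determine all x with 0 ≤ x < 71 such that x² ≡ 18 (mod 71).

Since 71 ≡ 3 (mod 4), a square root of 18 is 18^((71+1)/4) = 18^18 mod 71.
Repeated squaring: 18^2≡40, 18^4≡38, 18^8≡24, 18^16≡8 (mod 71).
18^18 = 18^(16+2) ≡ 36 (mod 71).
Check: 36² = 1296 ≡ 18 (mod 71). The two roots are 35 and 36.

35, 36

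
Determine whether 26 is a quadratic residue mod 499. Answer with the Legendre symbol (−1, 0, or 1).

Euler's criterion: (26/499) ≡ 26^249 (mod 499).
26^2 ≡ 177 (mod 499)
26^4 ≡ 391 (mod 499)
26^8 ≡ 187 (mod 499)
26^16 ≡ 39 (mod 499)
26^32 ≡ 24 (mod 499)
26^64 ≡ 77 (mod 499)
26^128 ≡ 440 (mod 499)
26^249 = 26^(128+64+32+16+8+1) ≡ 1 (mod 499).
Result is 1, so (26/499) = 1.

1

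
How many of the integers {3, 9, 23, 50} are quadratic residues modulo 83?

3

(3/83) = +1 → QR.
(9/83) = +1 → QR.
(23/83) = +1 → QR.
(50/83) = -1 → non-residue.
Total quadratic residues among the 4: 3.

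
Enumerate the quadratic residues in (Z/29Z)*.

Square k = 1,…,14 (k and 29−k give the same square):
1²=1, 2²=4, 3²=9, 4²=16, 5²=25, 6²≡7, 7²≡20, 8²≡6, 9²≡23, 10²≡13, 11²≡5, 12²≡28, 13²≡24, 14²≡22 (mod 29).
So the quadratic residues mod 29 are {1, 4, 5, 6, 7, 9, 13, 16, 20, 22, 23, 24, 25, 28}.

1, 4, 5, 6, 7, 9, 13, 16, 20, 22, 23, 24, 25, 28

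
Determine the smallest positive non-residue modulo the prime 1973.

(2/1973) = −1, so 2 is the smallest positive non-residue mod 1973.

2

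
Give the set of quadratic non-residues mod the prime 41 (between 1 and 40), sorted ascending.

Square k = 1,…,20 (k and 41−k give the same square):
1²=1, 2²=4, 3²=9, 4²=16, 5²=25, 6²=36, 7²≡8, 8²≡23, 9²≡40, 10²≡18, 11²≡39, 12²≡21, 13²≡5, 14²≡32, 15²≡20, 16²≡10, 17²≡2, 18²≡37, 19²≡33, 20²≡31 (mod 41).
The residues are {1, 2, 4, 5, 8, 9, 10, 16, 18, 20, 21, 23, 25, 31, 32, 33, 36, 37, 39, 40}; the non-residues are the remaining 20 nonzero classes.

3 6 7 11 12 13 14 15 17 19 22 24 26 27 28 29 30 34 35 38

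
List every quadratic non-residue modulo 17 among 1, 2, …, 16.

Square k = 1,…,8 (k and 17−k give the same square):
1²=1, 2²=4, 3²=9, 4²=16, 5²≡8, 6²≡2, 7²≡15, 8²≡13 (mod 17).
The residues are {1, 2, 4, 8, 9, 13, 15, 16}; the non-residues are the remaining 8 nonzero classes.

3, 5, 6, 7, 10, 11, 12, 14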